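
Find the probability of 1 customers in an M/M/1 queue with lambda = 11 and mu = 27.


rho = 11/27; P(n) = (1-rho)*rho^n = (1-11/27)*(11/27)^1 = 0.2414

0.2414


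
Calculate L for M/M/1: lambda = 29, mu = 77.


rho = 29/77; L = rho/(1-rho) = 0.6

0.6


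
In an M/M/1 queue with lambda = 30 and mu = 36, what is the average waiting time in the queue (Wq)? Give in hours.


rho = 30/36; Wq = rho/(mu - lambda) = 0.1389 hours

0.1389 hours


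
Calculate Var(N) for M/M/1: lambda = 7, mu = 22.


rho = 7/22; Var(N) = rho/(1-rho)^2 = 0.68

0.68


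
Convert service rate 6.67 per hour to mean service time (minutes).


Mean service time = 60/mu = 60/6.67 = 9.0 minutes

9.0 minutes


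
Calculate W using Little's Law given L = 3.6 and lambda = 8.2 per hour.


W = L / lambda = 3.6 / 8.2 = 0.439 hours

0.439 hours


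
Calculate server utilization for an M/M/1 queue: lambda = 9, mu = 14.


rho = lambda/mu = 9/14 = 0.6429

0.6429


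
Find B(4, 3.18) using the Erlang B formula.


B(N,A) = (A^N/N!) / sum(A^k/k!, k=0..N) with N=4, A=3.18 = 0.226

0.226


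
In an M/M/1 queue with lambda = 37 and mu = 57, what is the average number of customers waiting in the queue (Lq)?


rho = 37/57; Lq = rho^2/(1-rho) = 1.2

1.2


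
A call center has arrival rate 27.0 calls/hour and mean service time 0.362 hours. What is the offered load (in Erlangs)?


Offered load a = lambda * E[S] = 27.0 * 0.362 = 9.77 Erlangs

9.77 Erlangs


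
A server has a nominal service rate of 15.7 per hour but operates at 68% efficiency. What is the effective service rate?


Effective rate = mu * efficiency = 15.7 * 0.68 = 10.68 per hour

10.68 per hour


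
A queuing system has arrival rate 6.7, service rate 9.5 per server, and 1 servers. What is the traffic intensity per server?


rho = lambda / (c * mu) = 6.7 / (1 * 9.5) = 0.7053

0.7053


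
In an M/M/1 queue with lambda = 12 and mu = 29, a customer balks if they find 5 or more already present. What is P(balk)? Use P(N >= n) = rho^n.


P(N >= 5) = rho^5 = (12/29)^5 = 0.0121

0.0121


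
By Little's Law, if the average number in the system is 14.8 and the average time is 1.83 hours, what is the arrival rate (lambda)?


lambda = L / W = 14.8 / 1.83 = 8.09 per hour

8.09 per hour


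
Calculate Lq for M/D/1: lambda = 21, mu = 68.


M/D/1: Lq = rho^2 / (2*(1-rho)) where rho = 21/68; Lq = 0.07

0.07


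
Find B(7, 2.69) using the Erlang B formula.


B(N,A) = (A^N/N!) / sum(A^k/k!, k=0..N) with N=7, A=2.69 = 0.0138

0.0138


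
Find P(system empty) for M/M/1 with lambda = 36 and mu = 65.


P0 = 1 - rho = 1 - 36/65 = 0.4462

0.4462


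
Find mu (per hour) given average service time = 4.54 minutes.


mu = 60 / avg_service_time = 60 / 4.54 = 13.22 per hour

13.22 per hour


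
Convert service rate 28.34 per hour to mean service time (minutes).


Mean service time = 60/mu = 60/28.34 = 2.12 minutes

2.12 minutes


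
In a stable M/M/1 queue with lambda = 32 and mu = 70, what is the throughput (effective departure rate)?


For a stable queue (lambda < mu), throughput = lambda = 32 per hour

32 per hour


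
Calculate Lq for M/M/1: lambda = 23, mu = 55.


rho = 23/55; Lq = rho^2/(1-rho) = 0.3

0.3


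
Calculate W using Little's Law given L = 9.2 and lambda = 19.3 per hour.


W = L / lambda = 9.2 / 19.3 = 0.4767 hours

0.4767 hours


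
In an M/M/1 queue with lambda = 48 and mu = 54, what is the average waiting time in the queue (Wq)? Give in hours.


rho = 48/54; Wq = rho/(mu - lambda) = 0.1481 hours

0.1481 hours


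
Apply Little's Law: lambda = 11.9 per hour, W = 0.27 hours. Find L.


L = lambda * W = 11.9 * 0.27 = 3.21

3.21


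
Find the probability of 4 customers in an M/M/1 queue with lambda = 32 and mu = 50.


rho = 32/50; P(n) = (1-rho)*rho^n = (1-32/50)*(32/50)^4 = 0.0604

0.0604


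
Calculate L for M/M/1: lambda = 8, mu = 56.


rho = 8/56; L = rho/(1-rho) = 0.17

0.17


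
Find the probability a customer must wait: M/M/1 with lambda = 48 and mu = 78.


P(wait) = rho = lambda/mu = 48/78 = 0.6154

0.6154


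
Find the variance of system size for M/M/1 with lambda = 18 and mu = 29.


rho = 18/29; Var(N) = rho/(1-rho)^2 = 4.31

4.31


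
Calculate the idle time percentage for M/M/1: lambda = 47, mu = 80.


Idle fraction = (1 - rho) * 100 = (1 - 47/80) * 100 = 41.3%

41.3%


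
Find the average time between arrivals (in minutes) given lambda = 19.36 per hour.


Mean interarrival time = 60/lambda = 60/19.36 = 3.1 minutes

3.1 minutes


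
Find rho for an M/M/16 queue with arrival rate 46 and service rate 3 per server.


rho = lambda/(c*mu) = 46/(16*3) = 0.9583

0.9583


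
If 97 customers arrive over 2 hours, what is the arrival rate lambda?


lambda = total arrivals / time = 97 / 2 = 48.5 per hour

48.5 per hour


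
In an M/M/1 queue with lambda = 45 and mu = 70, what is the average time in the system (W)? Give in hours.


W = 1/(mu - lambda) = 1/(70 - 45) = 0.04 hours

0.04 hours


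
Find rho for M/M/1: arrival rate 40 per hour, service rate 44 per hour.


rho = lambda/mu = 40/44 = 0.9091

0.9091


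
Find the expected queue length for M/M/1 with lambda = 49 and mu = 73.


rho = 49/73; Lq = rho^2/(1-rho) = 1.37

1.37


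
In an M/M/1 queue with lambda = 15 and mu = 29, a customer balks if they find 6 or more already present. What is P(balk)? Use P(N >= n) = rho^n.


P(N >= 6) = rho^6 = (15/29)^6 = 0.0191

0.0191


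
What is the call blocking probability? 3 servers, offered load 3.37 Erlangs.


B(N,A) = (A^N/N!) / sum(A^k/k!, k=0..N) with N=3, A=3.37 = 0.3883

0.3883


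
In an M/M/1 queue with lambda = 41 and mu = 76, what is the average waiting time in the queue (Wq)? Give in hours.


rho = 41/76; Wq = rho/(mu - lambda) = 0.0154 hours

0.0154 hours


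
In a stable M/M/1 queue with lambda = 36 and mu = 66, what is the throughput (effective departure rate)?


For a stable queue (lambda < mu), throughput = lambda = 36 per hour

36 per hour


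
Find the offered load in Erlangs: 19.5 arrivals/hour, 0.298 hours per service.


Offered load a = lambda * E[S] = 19.5 * 0.298 = 5.81 Erlangs

5.81 Erlangs


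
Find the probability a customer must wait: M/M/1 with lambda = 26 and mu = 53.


P(wait) = rho = lambda/mu = 26/53 = 0.4906

0.4906


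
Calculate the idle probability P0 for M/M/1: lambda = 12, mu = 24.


P0 = 1 - rho = 1 - 12/24 = 0.5

0.5


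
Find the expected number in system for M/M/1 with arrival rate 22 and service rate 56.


rho = 22/56; L = rho/(1-rho) = 0.65

0.65


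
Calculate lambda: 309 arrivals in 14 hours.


lambda = total arrivals / time = 309 / 14 = 22.07 per hour

22.07 per hour


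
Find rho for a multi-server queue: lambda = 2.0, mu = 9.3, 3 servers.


rho = lambda / (c * mu) = 2.0 / (3 * 9.3) = 0.0717

0.0717


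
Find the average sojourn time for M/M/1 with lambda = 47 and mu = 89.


W = 1/(mu - lambda) = 1/(89 - 47) = 0.0238 hours

0.0238 hours


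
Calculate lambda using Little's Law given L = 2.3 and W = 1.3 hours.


lambda = L / W = 2.3 / 1.3 = 1.77 per hour

1.77 per hour


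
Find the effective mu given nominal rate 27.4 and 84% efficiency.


Effective rate = mu * efficiency = 27.4 * 0.84 = 23.02 per hour

23.02 per hour


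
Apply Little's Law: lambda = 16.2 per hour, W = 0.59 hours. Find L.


L = lambda * W = 16.2 * 0.59 = 9.56

9.56


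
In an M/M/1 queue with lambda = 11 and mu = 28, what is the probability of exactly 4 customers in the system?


rho = 11/28; P(n) = (1-rho)*rho^n = (1-11/28)*(11/28)^4 = 0.0145

0.0145


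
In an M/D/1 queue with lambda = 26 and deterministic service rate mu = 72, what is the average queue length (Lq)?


M/D/1: Lq = rho^2 / (2*(1-rho)) where rho = 26/72; Lq = 0.1

0.1


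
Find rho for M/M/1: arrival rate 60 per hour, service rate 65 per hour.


rho = lambda/mu = 60/65 = 0.9231

0.9231


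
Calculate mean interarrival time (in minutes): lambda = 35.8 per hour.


Mean interarrival time = 60/lambda = 60/35.8 = 1.68 minutes

1.68 minutes


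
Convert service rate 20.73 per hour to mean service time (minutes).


Mean service time = 60/mu = 60/20.73 = 2.89 minutes

2.89 minutes


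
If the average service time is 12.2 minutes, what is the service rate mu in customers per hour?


mu = 60 / avg_service_time = 60 / 12.2 = 4.92 per hour

4.92 per hour


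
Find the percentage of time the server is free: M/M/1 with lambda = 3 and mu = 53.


Idle fraction = (1 - rho) * 100 = (1 - 3/53) * 100 = 94.3%

94.3%


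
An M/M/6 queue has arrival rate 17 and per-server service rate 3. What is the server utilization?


rho = lambda/(c*mu) = 17/(6*3) = 0.9444

0.9444


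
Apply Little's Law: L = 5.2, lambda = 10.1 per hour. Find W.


W = L / lambda = 5.2 / 10.1 = 0.5149 hours

0.5149 hours


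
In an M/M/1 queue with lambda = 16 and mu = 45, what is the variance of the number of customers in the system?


rho = 16/45; Var(N) = rho/(1-rho)^2 = 0.86

0.86


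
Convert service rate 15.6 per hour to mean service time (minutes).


Mean service time = 60/mu = 60/15.6 = 3.85 minutes

3.85 minutes


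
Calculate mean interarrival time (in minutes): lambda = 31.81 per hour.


Mean interarrival time = 60/lambda = 60/31.81 = 1.89 minutes

1.89 minutes


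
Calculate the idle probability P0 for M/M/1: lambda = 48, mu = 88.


P0 = 1 - rho = 1 - 48/88 = 0.4545

0.4545


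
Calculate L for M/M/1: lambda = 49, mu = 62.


rho = 49/62; L = rho/(1-rho) = 3.77

3.77


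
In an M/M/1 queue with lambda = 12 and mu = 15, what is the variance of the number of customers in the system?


rho = 12/15; Var(N) = rho/(1-rho)^2 = 20.0

20.0


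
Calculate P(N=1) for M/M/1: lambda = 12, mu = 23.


rho = 12/23; P(n) = (1-rho)*rho^n = (1-12/23)*(12/23)^1 = 0.2495

0.2495


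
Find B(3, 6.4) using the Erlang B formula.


B(N,A) = (A^N/N!) / sum(A^k/k!, k=0..N) with N=3, A=6.4 = 0.6105

0.6105


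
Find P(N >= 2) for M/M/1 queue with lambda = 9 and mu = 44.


P(N >= 2) = rho^2 = (9/44)^2 = 0.0418

0.0418


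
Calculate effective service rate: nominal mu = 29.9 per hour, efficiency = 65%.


Effective rate = mu * efficiency = 29.9 * 0.65 = 19.44 per hour

19.44 per hour


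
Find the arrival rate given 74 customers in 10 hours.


lambda = total arrivals / time = 74 / 10 = 7.4 per hour

7.4 per hour


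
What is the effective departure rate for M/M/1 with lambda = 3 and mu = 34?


For a stable queue (lambda < mu), throughput = lambda = 3 per hour

3 per hour


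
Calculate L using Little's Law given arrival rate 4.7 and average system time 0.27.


L = lambda * W = 4.7 * 0.27 = 1.27

1.27


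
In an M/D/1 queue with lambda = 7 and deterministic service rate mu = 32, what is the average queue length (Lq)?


M/D/1: Lq = rho^2 / (2*(1-rho)) where rho = 7/32; Lq = 0.03

0.03


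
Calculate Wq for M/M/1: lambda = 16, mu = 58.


rho = 16/58; Wq = rho/(mu - lambda) = 0.0066 hours

0.0066 hours


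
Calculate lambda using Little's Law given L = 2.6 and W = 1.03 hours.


lambda = L / W = 2.6 / 1.03 = 2.52 per hour

2.52 per hour


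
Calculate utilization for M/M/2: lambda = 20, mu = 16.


rho = lambda/(c*mu) = 20/(2*16) = 0.625

0.625


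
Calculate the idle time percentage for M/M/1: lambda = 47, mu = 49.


Idle fraction = (1 - rho) * 100 = (1 - 47/49) * 100 = 4.1%

4.1%


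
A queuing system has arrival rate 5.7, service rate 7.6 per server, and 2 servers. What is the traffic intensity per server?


rho = lambda / (c * mu) = 5.7 / (2 * 7.6) = 0.375

0.375


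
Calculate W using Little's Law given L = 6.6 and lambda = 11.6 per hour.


W = L / lambda = 6.6 / 11.6 = 0.569 hours

0.569 hours


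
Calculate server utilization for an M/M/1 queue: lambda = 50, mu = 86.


rho = lambda/mu = 50/86 = 0.5814

0.5814


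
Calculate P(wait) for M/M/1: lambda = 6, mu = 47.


P(wait) = rho = lambda/mu = 6/47 = 0.1277

0.1277


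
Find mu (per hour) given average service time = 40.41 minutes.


mu = 60 / avg_service_time = 60 / 40.41 = 1.48 per hour

1.48 per hour


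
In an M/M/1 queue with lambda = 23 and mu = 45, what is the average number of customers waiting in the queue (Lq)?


rho = 23/45; Lq = rho^2/(1-rho) = 0.53

0.53


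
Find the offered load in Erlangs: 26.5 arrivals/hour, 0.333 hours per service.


Offered load a = lambda * E[S] = 26.5 * 0.333 = 8.82 Erlangs

8.82 Erlangs


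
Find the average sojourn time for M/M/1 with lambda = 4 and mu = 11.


W = 1/(mu - lambda) = 1/(11 - 4) = 0.1429 hours

0.1429 hours


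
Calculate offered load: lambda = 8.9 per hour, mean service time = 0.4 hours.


Offered load a = lambda * E[S] = 8.9 * 0.4 = 3.56 Erlangs

3.56 Erlangs


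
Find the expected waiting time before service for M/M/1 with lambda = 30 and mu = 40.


rho = 30/40; Wq = rho/(mu - lambda) = 0.075 hours

0.075 hours


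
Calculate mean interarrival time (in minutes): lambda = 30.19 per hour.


Mean interarrival time = 60/lambda = 60/30.19 = 1.99 minutes

1.99 minutes


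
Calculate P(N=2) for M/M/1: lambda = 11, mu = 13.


rho = 11/13; P(n) = (1-rho)*rho^n = (1-11/13)*(11/13)^2 = 0.1102

0.1102


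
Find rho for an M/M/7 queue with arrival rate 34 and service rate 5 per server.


rho = lambda/(c*mu) = 34/(7*5) = 0.9714

0.9714


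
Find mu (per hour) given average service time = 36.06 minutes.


mu = 60 / avg_service_time = 60 / 36.06 = 1.66 per hour

1.66 per hour


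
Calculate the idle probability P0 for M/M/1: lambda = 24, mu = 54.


P0 = 1 - rho = 1 - 24/54 = 0.5556

0.5556


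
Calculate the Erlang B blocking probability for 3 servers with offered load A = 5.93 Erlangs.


B(N,A) = (A^N/N!) / sum(A^k/k!, k=0..N) with N=3, A=5.93 = 0.5864

0.5864


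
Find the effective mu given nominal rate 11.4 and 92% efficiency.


Effective rate = mu * efficiency = 11.4 * 0.92 = 10.49 per hour

10.49 per hour


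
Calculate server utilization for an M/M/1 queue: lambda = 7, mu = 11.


rho = lambda/mu = 7/11 = 0.6364

0.6364


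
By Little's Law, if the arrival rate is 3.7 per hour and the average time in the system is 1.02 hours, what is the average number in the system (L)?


L = lambda * W = 3.7 * 1.02 = 3.77

3.77


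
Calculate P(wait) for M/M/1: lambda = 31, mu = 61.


P(wait) = rho = lambda/mu = 31/61 = 0.5082

0.5082


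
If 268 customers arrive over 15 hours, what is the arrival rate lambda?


lambda = total arrivals / time = 268 / 15 = 17.87 per hour

17.87 per hour


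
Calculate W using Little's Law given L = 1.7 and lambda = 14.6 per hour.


W = L / lambda = 1.7 / 14.6 = 0.1164 hours

0.1164 hours


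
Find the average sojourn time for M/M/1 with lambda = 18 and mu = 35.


W = 1/(mu - lambda) = 1/(35 - 18) = 0.0588 hours

0.0588 hours


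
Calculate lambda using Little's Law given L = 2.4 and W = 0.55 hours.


lambda = L / W = 2.4 / 0.55 = 4.36 per hour

4.36 per hour


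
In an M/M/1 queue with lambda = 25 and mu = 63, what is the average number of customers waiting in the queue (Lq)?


rho = 25/63; Lq = rho^2/(1-rho) = 0.26

0.26


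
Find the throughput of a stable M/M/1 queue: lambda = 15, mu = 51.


For a stable queue (lambda < mu), throughput = lambda = 15 per hour

15 per hour


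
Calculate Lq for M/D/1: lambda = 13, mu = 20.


M/D/1: Lq = rho^2 / (2*(1-rho)) where rho = 13/20; Lq = 0.6

0.6


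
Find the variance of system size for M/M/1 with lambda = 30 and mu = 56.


rho = 30/56; Var(N) = rho/(1-rho)^2 = 2.49

2.49


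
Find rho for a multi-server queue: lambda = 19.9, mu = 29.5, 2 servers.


rho = lambda / (c * mu) = 19.9 / (2 * 29.5) = 0.3373

0.3373


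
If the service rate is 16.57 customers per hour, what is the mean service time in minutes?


Mean service time = 60/mu = 60/16.57 = 3.62 minutes

3.62 minutes


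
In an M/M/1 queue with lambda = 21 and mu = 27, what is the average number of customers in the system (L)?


rho = 21/27; L = rho/(1-rho) = 3.5

3.5


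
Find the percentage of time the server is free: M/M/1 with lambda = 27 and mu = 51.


Idle fraction = (1 - rho) * 100 = (1 - 27/51) * 100 = 47.1%

47.1%


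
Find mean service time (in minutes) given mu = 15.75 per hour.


Mean service time = 60/mu = 60/15.75 = 3.81 minutes

3.81 minutes


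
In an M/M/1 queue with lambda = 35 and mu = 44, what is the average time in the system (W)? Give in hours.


W = 1/(mu - lambda) = 1/(44 - 35) = 0.1111 hours

0.1111 hours


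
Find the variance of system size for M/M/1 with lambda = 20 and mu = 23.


rho = 20/23; Var(N) = rho/(1-rho)^2 = 51.11

51.11


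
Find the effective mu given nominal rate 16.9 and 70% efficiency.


Effective rate = mu * efficiency = 16.9 * 0.7 = 11.83 per hour

11.83 per hour


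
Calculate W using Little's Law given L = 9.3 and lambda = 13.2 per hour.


W = L / lambda = 9.3 / 13.2 = 0.7045 hours

0.7045 hours


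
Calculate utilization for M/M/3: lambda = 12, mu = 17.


rho = lambda/(c*mu) = 12/(3*17) = 0.2353

0.2353


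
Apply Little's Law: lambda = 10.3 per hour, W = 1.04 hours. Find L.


L = lambda * W = 10.3 * 1.04 = 10.71

10.71


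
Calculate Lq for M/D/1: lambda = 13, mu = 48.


M/D/1: Lq = rho^2 / (2*(1-rho)) where rho = 13/48; Lq = 0.05

0.05


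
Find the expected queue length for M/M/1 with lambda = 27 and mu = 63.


rho = 27/63; Lq = rho^2/(1-rho) = 0.32

0.32


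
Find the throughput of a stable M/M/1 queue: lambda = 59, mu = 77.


For a stable queue (lambda < mu), throughput = lambda = 59 per hour

59 per hour


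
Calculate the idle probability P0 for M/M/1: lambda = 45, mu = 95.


P0 = 1 - rho = 1 - 45/95 = 0.5263

0.5263


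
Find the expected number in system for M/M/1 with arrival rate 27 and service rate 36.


rho = 27/36; L = rho/(1-rho) = 3.0

3.0


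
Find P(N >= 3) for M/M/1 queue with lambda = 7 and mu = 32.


P(N >= 3) = rho^3 = (7/32)^3 = 0.0105

0.0105


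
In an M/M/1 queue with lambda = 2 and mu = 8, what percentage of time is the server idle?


Idle fraction = (1 - rho) * 100 = (1 - 2/8) * 100 = 75.0%

75.0%


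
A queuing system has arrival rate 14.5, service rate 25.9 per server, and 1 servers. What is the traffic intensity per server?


rho = lambda / (c * mu) = 14.5 / (1 * 25.9) = 0.5598

0.5598


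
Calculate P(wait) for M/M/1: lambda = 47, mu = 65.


P(wait) = rho = lambda/mu = 47/65 = 0.7231

0.7231


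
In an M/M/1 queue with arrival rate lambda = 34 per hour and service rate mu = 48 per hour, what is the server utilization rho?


rho = lambda/mu = 34/48 = 0.7083

0.7083


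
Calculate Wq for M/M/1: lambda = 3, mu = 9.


rho = 3/9; Wq = rho/(mu - lambda) = 0.0556 hours

0.0556 hours


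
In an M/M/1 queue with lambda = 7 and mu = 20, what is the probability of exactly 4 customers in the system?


rho = 7/20; P(n) = (1-rho)*rho^n = (1-7/20)*(7/20)^4 = 0.0098

0.0098


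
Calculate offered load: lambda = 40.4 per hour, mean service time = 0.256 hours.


Offered load a = lambda * E[S] = 40.4 * 0.256 = 10.34 Erlangs

10.34 Erlangs


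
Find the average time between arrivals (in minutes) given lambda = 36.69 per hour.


Mean interarrival time = 60/lambda = 60/36.69 = 1.64 minutes

1.64 minutes


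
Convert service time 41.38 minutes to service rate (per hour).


mu = 60 / avg_service_time = 60 / 41.38 = 1.45 per hour

1.45 per hour


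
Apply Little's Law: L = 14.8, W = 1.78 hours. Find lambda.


lambda = L / W = 14.8 / 1.78 = 8.31 per hour

8.31 per hour


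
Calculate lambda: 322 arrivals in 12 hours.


lambda = total arrivals / time = 322 / 12 = 26.83 per hour

26.83 per hour


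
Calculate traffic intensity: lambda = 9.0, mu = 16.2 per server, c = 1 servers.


rho = lambda / (c * mu) = 9.0 / (1 * 16.2) = 0.5556

0.5556


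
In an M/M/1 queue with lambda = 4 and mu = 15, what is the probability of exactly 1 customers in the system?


rho = 4/15; P(n) = (1-rho)*rho^n = (1-4/15)*(4/15)^1 = 0.1956

0.1956


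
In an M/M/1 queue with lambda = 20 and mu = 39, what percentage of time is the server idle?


Idle fraction = (1 - rho) * 100 = (1 - 20/39) * 100 = 48.7%

48.7%


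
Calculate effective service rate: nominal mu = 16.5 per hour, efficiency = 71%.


Effective rate = mu * efficiency = 16.5 * 0.71 = 11.72 per hour

11.72 per hour


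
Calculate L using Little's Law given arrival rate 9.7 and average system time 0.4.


L = lambda * W = 9.7 * 0.4 = 3.88

3.88


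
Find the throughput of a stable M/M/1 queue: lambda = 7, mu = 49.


For a stable queue (lambda < mu), throughput = lambda = 7 per hour

7 per hour


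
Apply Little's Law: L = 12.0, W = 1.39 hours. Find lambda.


lambda = L / W = 12.0 / 1.39 = 8.63 per hour

8.63 per hour


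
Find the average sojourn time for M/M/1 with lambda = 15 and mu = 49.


W = 1/(mu - lambda) = 1/(49 - 15) = 0.0294 hours

0.0294 hours


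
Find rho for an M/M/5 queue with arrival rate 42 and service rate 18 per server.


rho = lambda/(c*mu) = 42/(5*18) = 0.4667

0.4667


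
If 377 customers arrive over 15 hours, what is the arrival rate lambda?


lambda = total arrivals / time = 377 / 15 = 25.13 per hour

25.13 per hour


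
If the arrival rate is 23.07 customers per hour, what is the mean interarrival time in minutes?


Mean interarrival time = 60/lambda = 60/23.07 = 2.6 minutes

2.6 minutes


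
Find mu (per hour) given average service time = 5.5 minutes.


mu = 60 / avg_service_time = 60 / 5.5 = 10.91 per hour

10.91 per hour


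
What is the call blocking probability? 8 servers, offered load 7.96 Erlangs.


B(N,A) = (A^N/N!) / sum(A^k/k!, k=0..N) with N=8, A=7.96 = 0.2333

0.2333


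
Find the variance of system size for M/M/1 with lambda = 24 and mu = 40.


rho = 24/40; Var(N) = rho/(1-rho)^2 = 3.75

3.75


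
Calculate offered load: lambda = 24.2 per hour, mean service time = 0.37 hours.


Offered load a = lambda * E[S] = 24.2 * 0.37 = 8.95 Erlangs

8.95 Erlangs


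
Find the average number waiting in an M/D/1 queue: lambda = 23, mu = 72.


M/D/1: Lq = rho^2 / (2*(1-rho)) where rho = 23/72; Lq = 0.07

0.07


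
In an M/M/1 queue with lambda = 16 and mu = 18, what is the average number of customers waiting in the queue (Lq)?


rho = 16/18; Lq = rho^2/(1-rho) = 7.11

7.11


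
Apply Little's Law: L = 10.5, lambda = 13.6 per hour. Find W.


W = L / lambda = 10.5 / 13.6 = 0.7721 hours

0.7721 hours


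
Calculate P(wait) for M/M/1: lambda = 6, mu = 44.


P(wait) = rho = lambda/mu = 6/44 = 0.1364

0.1364


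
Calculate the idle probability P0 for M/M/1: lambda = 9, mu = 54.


P0 = 1 - rho = 1 - 9/54 = 0.8333

0.8333


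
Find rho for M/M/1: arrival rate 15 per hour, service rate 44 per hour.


rho = lambda/mu = 15/44 = 0.3409

0.3409


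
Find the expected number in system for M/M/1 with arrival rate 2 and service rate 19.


rho = 2/19; L = rho/(1-rho) = 0.12

0.12


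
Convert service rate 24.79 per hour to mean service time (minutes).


Mean service time = 60/mu = 60/24.79 = 2.42 minutes

2.42 minutes


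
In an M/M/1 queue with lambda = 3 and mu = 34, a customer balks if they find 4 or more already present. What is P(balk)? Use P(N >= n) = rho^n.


P(N >= 4) = rho^4 = (3/34)^4 = 0.0001

0.0001


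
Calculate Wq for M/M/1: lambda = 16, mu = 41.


rho = 16/41; Wq = rho/(mu - lambda) = 0.0156 hours

0.0156 hours


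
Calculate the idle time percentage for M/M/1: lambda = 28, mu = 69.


Idle fraction = (1 - rho) * 100 = (1 - 28/69) * 100 = 59.4%

59.4%


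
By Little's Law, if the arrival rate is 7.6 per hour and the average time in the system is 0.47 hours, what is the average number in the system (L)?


L = lambda * W = 7.6 * 0.47 = 3.57

3.57


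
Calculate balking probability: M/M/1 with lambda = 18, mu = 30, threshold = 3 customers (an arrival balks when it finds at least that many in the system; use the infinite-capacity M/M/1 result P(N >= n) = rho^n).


P(N >= 3) = rho^3 = (18/30)^3 = 0.216

0.216


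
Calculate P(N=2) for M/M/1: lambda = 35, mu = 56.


rho = 35/56; P(n) = (1-rho)*rho^n = (1-35/56)*(35/56)^2 = 0.1465

0.1465


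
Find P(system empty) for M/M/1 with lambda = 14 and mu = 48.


P0 = 1 - rho = 1 - 14/48 = 0.7083

0.7083


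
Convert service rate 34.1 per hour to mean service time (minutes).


Mean service time = 60/mu = 60/34.1 = 1.76 minutes

1.76 minutes


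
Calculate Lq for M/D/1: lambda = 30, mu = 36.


M/D/1: Lq = rho^2 / (2*(1-rho)) where rho = 30/36; Lq = 2.08

2.08


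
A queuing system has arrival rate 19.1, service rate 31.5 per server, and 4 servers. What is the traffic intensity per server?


rho = lambda / (c * mu) = 19.1 / (4 * 31.5) = 0.1516

0.1516


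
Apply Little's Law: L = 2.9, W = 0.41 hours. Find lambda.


lambda = L / W = 2.9 / 0.41 = 7.07 per hour

7.07 per hour


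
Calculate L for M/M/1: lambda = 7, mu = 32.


rho = 7/32; L = rho/(1-rho) = 0.28

0.28


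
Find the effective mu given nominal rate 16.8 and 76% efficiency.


Effective rate = mu * efficiency = 16.8 * 0.76 = 12.77 per hour

12.77 per hour


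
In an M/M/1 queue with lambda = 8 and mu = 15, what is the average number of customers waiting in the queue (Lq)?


rho = 8/15; Lq = rho^2/(1-rho) = 0.61

0.61


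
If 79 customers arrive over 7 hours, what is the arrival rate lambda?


lambda = total arrivals / time = 79 / 7 = 11.29 per hour

11.29 per hour


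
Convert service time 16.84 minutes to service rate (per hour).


mu = 60 / avg_service_time = 60 / 16.84 = 3.56 per hour

3.56 per hour


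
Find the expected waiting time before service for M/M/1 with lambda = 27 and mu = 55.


rho = 27/55; Wq = rho/(mu - lambda) = 0.0175 hours

0.0175 hours


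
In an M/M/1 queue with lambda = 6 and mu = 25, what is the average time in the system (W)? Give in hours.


W = 1/(mu - lambda) = 1/(25 - 6) = 0.0526 hours

0.0526 hours


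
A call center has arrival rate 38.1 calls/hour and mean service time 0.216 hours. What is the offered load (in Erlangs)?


Offered load a = lambda * E[S] = 38.1 * 0.216 = 8.23 Erlangs

8.23 Erlangs


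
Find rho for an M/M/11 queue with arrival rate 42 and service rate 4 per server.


rho = lambda/(c*mu) = 42/(11*4) = 0.9545

0.9545


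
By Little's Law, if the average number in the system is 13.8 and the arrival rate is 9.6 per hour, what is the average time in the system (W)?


W = L / lambda = 13.8 / 9.6 = 1.4375 hours

1.4375 hours


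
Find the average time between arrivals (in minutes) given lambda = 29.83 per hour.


Mean interarrival time = 60/lambda = 60/29.83 = 2.01 minutes

2.01 minutes


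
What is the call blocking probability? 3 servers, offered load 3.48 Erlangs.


B(N,A) = (A^N/N!) / sum(A^k/k!, k=0..N) with N=3, A=3.48 = 0.4

0.4


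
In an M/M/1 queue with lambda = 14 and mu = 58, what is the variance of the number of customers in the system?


rho = 14/58; Var(N) = rho/(1-rho)^2 = 0.42

0.42


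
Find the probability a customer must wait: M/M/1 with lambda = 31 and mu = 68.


P(wait) = rho = lambda/mu = 31/68 = 0.4559

0.4559


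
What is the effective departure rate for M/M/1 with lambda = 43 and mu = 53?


For a stable queue (lambda < mu), throughput = lambda = 43 per hour

43 per hour


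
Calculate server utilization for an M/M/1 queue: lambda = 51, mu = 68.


rho = lambda/mu = 51/68 = 0.75

0.75


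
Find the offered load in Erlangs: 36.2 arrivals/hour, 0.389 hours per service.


Offered load a = lambda * E[S] = 36.2 * 0.389 = 14.08 Erlangs

14.08 Erlangs


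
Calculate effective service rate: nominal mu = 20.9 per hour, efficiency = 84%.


Effective rate = mu * efficiency = 20.9 * 0.84 = 17.56 per hour

17.56 per hour


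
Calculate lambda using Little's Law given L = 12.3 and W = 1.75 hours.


lambda = L / W = 12.3 / 1.75 = 7.03 per hour

7.03 per hour


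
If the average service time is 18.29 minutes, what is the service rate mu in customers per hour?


mu = 60 / avg_service_time = 60 / 18.29 = 3.28 per hour

3.28 per hour


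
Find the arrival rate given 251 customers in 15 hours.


lambda = total arrivals / time = 251 / 15 = 16.73 per hour

16.73 per hour


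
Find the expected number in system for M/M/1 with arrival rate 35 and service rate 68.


rho = 35/68; L = rho/(1-rho) = 1.06

1.06


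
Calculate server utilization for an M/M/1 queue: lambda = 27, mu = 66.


rho = lambda/mu = 27/66 = 0.4091

0.4091


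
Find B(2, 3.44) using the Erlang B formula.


B(N,A) = (A^N/N!) / sum(A^k/k!, k=0..N) with N=2, A=3.44 = 0.5713

0.5713


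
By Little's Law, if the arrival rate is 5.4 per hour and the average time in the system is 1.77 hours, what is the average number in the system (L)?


L = lambda * W = 5.4 * 1.77 = 9.56

9.56


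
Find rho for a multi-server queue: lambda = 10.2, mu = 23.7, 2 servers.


rho = lambda / (c * mu) = 10.2 / (2 * 23.7) = 0.2152

0.2152


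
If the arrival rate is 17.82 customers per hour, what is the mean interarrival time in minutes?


Mean interarrival time = 60/lambda = 60/17.82 = 3.37 minutes

3.37 minutes


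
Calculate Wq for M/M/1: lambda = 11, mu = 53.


rho = 11/53; Wq = rho/(mu - lambda) = 0.0049 hours

0.0049 hours


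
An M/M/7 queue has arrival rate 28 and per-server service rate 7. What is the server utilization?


rho = lambda/(c*mu) = 28/(7*7) = 0.5714

0.5714


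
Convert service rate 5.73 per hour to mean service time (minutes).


Mean service time = 60/mu = 60/5.73 = 10.47 minutes

10.47 minutes


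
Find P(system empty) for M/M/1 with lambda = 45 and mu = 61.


P0 = 1 - rho = 1 - 45/61 = 0.2623

0.2623


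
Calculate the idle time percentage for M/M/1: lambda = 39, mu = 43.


Idle fraction = (1 - rho) * 100 = (1 - 39/43) * 100 = 9.3%

9.3%


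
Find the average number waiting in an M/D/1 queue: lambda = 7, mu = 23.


M/D/1: Lq = rho^2 / (2*(1-rho)) where rho = 7/23; Lq = 0.07

0.07


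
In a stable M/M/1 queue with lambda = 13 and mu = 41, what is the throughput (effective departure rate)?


For a stable queue (lambda < mu), throughput = lambda = 13 per hour

13 per hour


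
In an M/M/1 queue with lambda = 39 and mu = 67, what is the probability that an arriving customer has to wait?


P(wait) = rho = lambda/mu = 39/67 = 0.5821

0.5821


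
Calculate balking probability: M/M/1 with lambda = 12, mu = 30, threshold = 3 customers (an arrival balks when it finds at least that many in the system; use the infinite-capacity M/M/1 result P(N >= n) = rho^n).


P(N >= 3) = rho^3 = (12/30)^3 = 0.064

0.064


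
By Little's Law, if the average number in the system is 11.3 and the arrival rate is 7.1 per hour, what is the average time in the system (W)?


W = L / lambda = 11.3 / 7.1 = 1.5915 hours

1.5915 hours


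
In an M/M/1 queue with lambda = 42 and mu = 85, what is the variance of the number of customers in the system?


rho = 42/85; Var(N) = rho/(1-rho)^2 = 1.93

1.93


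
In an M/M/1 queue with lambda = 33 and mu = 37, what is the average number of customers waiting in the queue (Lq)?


rho = 33/37; Lq = rho^2/(1-rho) = 7.36

7.36


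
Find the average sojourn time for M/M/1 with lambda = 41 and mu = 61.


W = 1/(mu - lambda) = 1/(61 - 41) = 0.05 hours

0.05 hours


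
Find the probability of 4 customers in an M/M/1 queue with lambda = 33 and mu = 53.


rho = 33/53; P(n) = (1-rho)*rho^n = (1-33/53)*(33/53)^4 = 0.0567

0.0567


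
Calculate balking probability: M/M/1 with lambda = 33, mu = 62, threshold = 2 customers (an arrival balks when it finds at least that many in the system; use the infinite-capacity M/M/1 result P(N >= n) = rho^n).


P(N >= 2) = rho^2 = (33/62)^2 = 0.2833

0.2833


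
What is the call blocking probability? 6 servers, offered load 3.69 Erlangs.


B(N,A) = (A^N/N!) / sum(A^k/k!, k=0..N) with N=6, A=3.69 = 0.0953

0.0953


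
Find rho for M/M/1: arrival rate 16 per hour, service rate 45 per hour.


rho = lambda/mu = 16/45 = 0.3556

0.3556


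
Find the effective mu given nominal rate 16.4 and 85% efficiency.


Effective rate = mu * efficiency = 16.4 * 0.85 = 13.94 per hour

13.94 per hour


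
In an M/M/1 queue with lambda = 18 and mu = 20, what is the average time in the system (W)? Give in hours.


W = 1/(mu - lambda) = 1/(20 - 18) = 0.5 hours

0.5 hours


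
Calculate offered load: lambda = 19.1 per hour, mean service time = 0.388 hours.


Offered load a = lambda * E[S] = 19.1 * 0.388 = 7.41 Erlangs

7.41 Erlangs


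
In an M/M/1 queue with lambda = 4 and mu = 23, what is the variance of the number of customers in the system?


rho = 4/23; Var(N) = rho/(1-rho)^2 = 0.25

0.25


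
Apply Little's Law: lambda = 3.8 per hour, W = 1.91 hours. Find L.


L = lambda * W = 3.8 * 1.91 = 7.26

7.26


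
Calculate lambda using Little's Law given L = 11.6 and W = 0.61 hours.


lambda = L / W = 11.6 / 0.61 = 19.02 per hour

19.02 per hour


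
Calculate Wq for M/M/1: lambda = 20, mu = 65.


rho = 20/65; Wq = rho/(mu - lambda) = 0.0068 hours

0.0068 hours


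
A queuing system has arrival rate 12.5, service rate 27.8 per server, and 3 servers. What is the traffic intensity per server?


rho = lambda / (c * mu) = 12.5 / (3 * 27.8) = 0.1499

0.1499


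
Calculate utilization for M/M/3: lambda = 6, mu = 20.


rho = lambda/(c*mu) = 6/(3*20) = 0.1

0.1


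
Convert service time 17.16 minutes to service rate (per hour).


mu = 60 / avg_service_time = 60 / 17.16 = 3.5 per hour

3.5 per hour


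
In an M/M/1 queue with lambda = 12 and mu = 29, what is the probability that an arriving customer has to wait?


P(wait) = rho = lambda/mu = 12/29 = 0.4138

0.4138


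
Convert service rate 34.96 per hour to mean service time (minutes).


Mean service time = 60/mu = 60/34.96 = 1.72 minutes

1.72 minutes


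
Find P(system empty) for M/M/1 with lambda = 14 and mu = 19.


P0 = 1 - rho = 1 - 14/19 = 0.2632

0.2632


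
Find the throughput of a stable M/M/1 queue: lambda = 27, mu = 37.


For a stable queue (lambda < mu), throughput = lambda = 27 per hour

27 per hour


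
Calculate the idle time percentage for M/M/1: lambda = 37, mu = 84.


Idle fraction = (1 - rho) * 100 = (1 - 37/84) * 100 = 56.0%

56.0%


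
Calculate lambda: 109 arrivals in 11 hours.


lambda = total arrivals / time = 109 / 11 = 9.91 per hour

9.91 per hour


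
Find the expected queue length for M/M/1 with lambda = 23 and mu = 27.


rho = 23/27; Lq = rho^2/(1-rho) = 4.9

4.9


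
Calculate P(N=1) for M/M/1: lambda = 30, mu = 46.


rho = 30/46; P(n) = (1-rho)*rho^n = (1-30/46)*(30/46)^1 = 0.2268

0.2268


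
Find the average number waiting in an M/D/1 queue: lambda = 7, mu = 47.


M/D/1: Lq = rho^2 / (2*(1-rho)) where rho = 7/47; Lq = 0.01

0.01


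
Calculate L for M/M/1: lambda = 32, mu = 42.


rho = 32/42; L = rho/(1-rho) = 3.2

3.2


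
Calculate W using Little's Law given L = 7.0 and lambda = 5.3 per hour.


W = L / lambda = 7.0 / 5.3 = 1.3208 hours

1.3208 hours


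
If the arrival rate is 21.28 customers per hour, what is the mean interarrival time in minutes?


Mean interarrival time = 60/lambda = 60/21.28 = 2.82 minutes

2.82 minutes


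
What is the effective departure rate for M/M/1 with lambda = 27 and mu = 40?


For a stable queue (lambda < mu), throughput = lambda = 27 per hour

27 per hour


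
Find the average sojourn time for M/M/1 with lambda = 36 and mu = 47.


W = 1/(mu - lambda) = 1/(47 - 36) = 0.0909 hours

0.0909 hours


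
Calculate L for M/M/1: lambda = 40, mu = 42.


rho = 40/42; L = rho/(1-rho) = 20.0

20.0


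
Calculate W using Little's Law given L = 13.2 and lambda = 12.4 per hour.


W = L / lambda = 13.2 / 12.4 = 1.0645 hours

1.0645 hours


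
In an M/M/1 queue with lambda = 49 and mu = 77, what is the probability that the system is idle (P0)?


P0 = 1 - rho = 1 - 49/77 = 0.3636

0.3636


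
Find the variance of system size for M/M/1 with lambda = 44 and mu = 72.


rho = 44/72; Var(N) = rho/(1-rho)^2 = 4.04

4.04


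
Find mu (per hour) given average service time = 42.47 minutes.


mu = 60 / avg_service_time = 60 / 42.47 = 1.41 per hour

1.41 per hour


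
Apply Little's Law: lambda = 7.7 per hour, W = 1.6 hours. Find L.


L = lambda * W = 7.7 * 1.6 = 12.32

12.32


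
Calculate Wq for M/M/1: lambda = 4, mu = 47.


rho = 4/47; Wq = rho/(mu - lambda) = 0.002 hours

0.002 hours


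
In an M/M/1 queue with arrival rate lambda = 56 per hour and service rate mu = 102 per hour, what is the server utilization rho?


rho = lambda/mu = 56/102 = 0.549

0.549


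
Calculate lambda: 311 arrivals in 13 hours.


lambda = total arrivals / time = 311 / 13 = 23.92 per hour

23.92 per hour


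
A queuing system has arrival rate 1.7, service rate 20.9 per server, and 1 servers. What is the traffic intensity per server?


rho = lambda / (c * mu) = 1.7 / (1 * 20.9) = 0.0813

0.0813


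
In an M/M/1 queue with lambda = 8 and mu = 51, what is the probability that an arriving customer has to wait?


P(wait) = rho = lambda/mu = 8/51 = 0.1569

0.1569


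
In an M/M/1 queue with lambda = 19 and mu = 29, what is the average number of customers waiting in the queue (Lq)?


rho = 19/29; Lq = rho^2/(1-rho) = 1.24

1.24


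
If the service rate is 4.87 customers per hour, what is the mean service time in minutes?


Mean service time = 60/mu = 60/4.87 = 12.32 minutes

12.32 minutes


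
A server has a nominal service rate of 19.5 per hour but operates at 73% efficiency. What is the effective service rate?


Effective rate = mu * efficiency = 19.5 * 0.73 = 14.24 per hour

14.24 per hour


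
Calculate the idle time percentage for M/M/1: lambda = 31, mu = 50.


Idle fraction = (1 - rho) * 100 = (1 - 31/50) * 100 = 38.0%

38.0%


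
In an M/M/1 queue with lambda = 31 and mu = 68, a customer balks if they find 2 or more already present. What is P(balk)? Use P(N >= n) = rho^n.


P(N >= 2) = rho^2 = (31/68)^2 = 0.2078

0.2078


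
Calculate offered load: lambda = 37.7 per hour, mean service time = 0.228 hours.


Offered load a = lambda * E[S] = 37.7 * 0.228 = 8.6 Erlangs

8.6 Erlangs


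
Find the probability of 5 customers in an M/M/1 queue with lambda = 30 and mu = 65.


rho = 30/65; P(n) = (1-rho)*rho^n = (1-30/65)*(30/65)^5 = 0.0113

0.0113


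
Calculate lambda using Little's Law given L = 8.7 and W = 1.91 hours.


lambda = L / W = 8.7 / 1.91 = 4.55 per hour

4.55 per hour


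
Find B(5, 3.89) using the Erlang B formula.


B(N,A) = (A^N/N!) / sum(A^k/k!, k=0..N) with N=5, A=3.89 = 0.1892

0.1892


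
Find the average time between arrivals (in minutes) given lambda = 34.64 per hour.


Mean interarrival time = 60/lambda = 60/34.64 = 1.73 minutes

1.73 minutes
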